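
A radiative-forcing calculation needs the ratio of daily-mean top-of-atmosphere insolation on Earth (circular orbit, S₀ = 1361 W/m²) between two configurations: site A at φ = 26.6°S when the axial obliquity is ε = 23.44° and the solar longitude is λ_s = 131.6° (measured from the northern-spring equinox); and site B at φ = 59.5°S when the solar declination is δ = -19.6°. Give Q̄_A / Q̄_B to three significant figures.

— Configuration A (φ=-26.6°):
Solar declination: sin δ = sin ε · sin λ_s = sin 23.44° × sin 131.6° = 0.29747, so δ = +17.305°.
cos H₀ = −tan(-26.6°) tan(+17.305°) = 0.1560, H₀ = 1.4141 rad.
Bracket: H₀ sin φ sin δ + cos φ cos δ sin H₀ = 1.4141×-0.44776×0.29747 + 0.89415×0.95473×0.98775 = -0.188351 + 0.843214 = 0.654863.
Q̄ = (S₀/π) × [bracket] = (1361/π) × 0.654863 = 283.70 W/m².
— Configuration B (φ=-59.5°):
cos H₀ = −tan(-59.5°) tan(-19.600°) = -0.6045, H₀ = 2.2199 rad.
Bracket: H₀ sin φ sin δ + cos φ cos δ sin H₀ = 2.2199×-0.86163×-0.33545 + 0.50754×0.94206×0.79660 = 0.641626 + 0.380881 = 1.022507.
Q̄ = (S₀/π) × [bracket] = (1361/π) × 1.022507 = 442.97 W/m².
Ratio Q̄_A / Q̄_B = 283.70 / 442.97 = 0.6404.

Q̄_A / Q̄_B ≈ 0.640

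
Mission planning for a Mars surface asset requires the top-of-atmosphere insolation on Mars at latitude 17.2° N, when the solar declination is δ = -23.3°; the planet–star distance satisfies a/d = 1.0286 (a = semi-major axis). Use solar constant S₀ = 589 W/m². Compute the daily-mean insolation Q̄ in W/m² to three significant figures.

Q̄ ≈ 139 W/m²

cos H₀ = −tan(+17.2°) tan(-23.300°) = 0.1333, H₀ = 1.4371 rad.
Bracket: H₀ sin φ sin δ + cos φ cos δ sin H₀ = 1.4371×0.29571×-0.39555 + 0.95528×0.91845×0.99107 = -0.168095 + 0.869542 = 0.701447.
Inverse-square distance factor (a/d)² = 1.0286² = 1.058018.
Q̄ = (S₀/π) × 1.058018 × [bracket] = (589/π) × 1.058018 × 0.701447 = 139.1 W/m².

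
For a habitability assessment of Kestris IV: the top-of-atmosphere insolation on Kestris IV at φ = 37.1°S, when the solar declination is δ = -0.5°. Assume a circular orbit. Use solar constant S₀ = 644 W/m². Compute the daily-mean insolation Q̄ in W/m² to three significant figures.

Q̄ ≈ 165 W/m²

cos H₀ = −tan(-37.1°) tan(-0.500°) = -0.0066, H₀ = 1.5774 rad.
Bracket: H₀ sin φ sin δ + cos φ cos δ sin H₀ = 1.5774×-0.60321×-0.00873 + 0.79758×0.99996×0.99998 = 0.008307 + 0.797532 = 0.805839.
Q̄ = (S₀/π) × [bracket] = (644/π) × 0.805839 = 165.2 W/m².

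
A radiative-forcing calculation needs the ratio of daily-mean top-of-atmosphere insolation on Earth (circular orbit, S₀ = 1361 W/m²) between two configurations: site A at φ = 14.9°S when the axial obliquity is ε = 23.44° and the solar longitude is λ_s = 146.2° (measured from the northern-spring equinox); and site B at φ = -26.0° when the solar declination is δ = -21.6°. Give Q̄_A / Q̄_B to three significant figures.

Q̄_A / Q̄_B ≈ 0.774

— Configuration A (φ=-14.9°):
Solar declination: sin δ = sin ε · sin λ_s = sin 23.44° × sin 146.2° = 0.22129, so δ = +12.785°.
cos H₀ = −tan(-14.9°) tan(+12.785°) = 0.0604, H₀ = 1.5104 rad.
Bracket: H₀ sin φ sin δ + cos φ cos δ sin H₀ = 1.5104×-0.25713×0.22129 + 0.96638×0.97521×0.99818 = -0.085942 + 0.940708 = 0.854766.
Q̄ = (S₀/π) × [bracket] = (1361/π) × 0.854766 = 370.30 W/m².
— Configuration B (φ=-26.0°):
cos H₀ = −tan(-26.0°) tan(-21.600°) = -0.1931, H₀ = 1.7651 rad.
Bracket: H₀ sin φ sin δ + cos φ cos δ sin H₀ = 1.7651×-0.43837×-0.36812 + 0.89879×0.92978×0.98118 = 0.284839 + 0.819950 = 1.104789.
Q̄ = (S₀/π) × [bracket] = (1361/π) × 1.104789 = 478.62 W/m².
Ratio Q̄_A / Q̄_B = 370.30 / 478.62 = 0.7737.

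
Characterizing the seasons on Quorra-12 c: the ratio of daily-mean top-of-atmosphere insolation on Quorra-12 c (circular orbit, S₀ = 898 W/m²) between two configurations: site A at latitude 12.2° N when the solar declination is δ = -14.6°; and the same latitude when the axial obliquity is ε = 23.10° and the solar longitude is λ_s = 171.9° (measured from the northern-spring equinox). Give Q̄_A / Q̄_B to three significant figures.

— Configuration A (φ=+12.2°):
cos H₀ = −tan(+12.2°) tan(-14.600°) = 0.0563, H₀ = 1.5144 rad.
Bracket: H₀ sin φ sin δ + cos φ cos δ sin H₀ = 1.5144×0.21132×-0.25207 + 0.97742×0.96771×0.99841 = -0.080668 + 0.944355 = 0.863687.
Q̄ = (S₀/π) × [bracket] = (898/π) × 0.863687 = 246.88 W/m².
— Configuration B (φ=+12.2°):
Solar declination: sin δ = sin ε · sin λ_s = sin 23.10° × sin 171.9° = 0.05528, so δ = +3.169°.
cos H₀ = −tan(+12.2°) tan(+3.169°) = -0.0120, H₀ = 1.5828 rad.
Bracket: H₀ sin φ sin δ + cos φ cos δ sin H₀ = 1.5828×0.21132×0.05528 + 0.97742×0.99847×0.99993 = 0.018490 + 0.975856 = 0.994346.
Q̄ = (S₀/π) × [bracket] = (898/π) × 0.994346 = 284.23 W/m².
Ratio Q̄_A / Q̄_B = 246.88 / 284.23 = 0.8686.

Q̄_A / Q̄_B ≈ 0.869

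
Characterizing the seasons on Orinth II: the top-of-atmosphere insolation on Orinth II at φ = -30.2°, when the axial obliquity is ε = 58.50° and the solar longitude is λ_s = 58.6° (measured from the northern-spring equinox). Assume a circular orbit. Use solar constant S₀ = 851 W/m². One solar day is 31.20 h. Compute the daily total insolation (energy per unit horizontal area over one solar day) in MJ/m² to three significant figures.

Solar declination: sin δ = sin ε · sin λ_s = sin 58.50° × sin 58.6° = 0.72777, so δ = +46.700°.
cos H₀ = −tan(-30.2°) tan(+46.700°) = 0.6176, H₀ = 0.9051 rad.
Bracket: H₀ sin φ sin δ + cos φ cos δ sin H₀ = 0.9051×-0.50302×0.72777 + 0.86427×0.68582×0.78648 = -0.331342 + 0.466173 = 0.134831.
Q̄ = (S₀/π) × [bracket] = (851/π) × 0.134831 = 36.523 W/m².
Daily total = Q̄ × 31.20 h × 3600 s/h = 36.523 × 31.20 × 3600 / 10⁶ = 4.102 MJ/m².

4.10 MJ/m²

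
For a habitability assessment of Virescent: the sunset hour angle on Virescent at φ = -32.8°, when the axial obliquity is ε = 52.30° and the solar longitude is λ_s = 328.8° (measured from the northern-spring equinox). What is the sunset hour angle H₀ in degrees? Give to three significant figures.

H₀ = 107°

Solar declination: sin δ = sin ε · sin λ_s = sin 52.30° × sin 328.8° = -0.40988, so δ = -24.197°.
cos H₀ = −tan φ · tan δ = −tan(-32.8°) × tan(-24.197°) = -0.2896, so H₀ = 1.8646 rad = 106.83°.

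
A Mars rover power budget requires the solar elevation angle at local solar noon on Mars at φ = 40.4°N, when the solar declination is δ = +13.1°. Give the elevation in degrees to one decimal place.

62.7°

At local noon the hour angle is zero, so the zenith angle equals |φ − δ| = |+40.4° − (+13.100°)| = 27.300°.
Elevation = 90° − 27.300° = 62.7°.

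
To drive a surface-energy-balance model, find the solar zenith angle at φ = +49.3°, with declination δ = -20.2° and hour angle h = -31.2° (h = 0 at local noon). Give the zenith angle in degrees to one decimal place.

cos θ_z = sin φ sin δ + cos φ cos δ cos h = -0.261782 + 0.523474 = 0.261692.
θ_z = arccos(0.261692) = 74.8°.

θ_z = 74.8°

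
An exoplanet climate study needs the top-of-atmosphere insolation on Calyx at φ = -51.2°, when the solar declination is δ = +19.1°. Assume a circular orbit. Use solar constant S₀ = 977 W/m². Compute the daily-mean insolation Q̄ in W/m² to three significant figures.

cos H₀ = −tan(-51.2°) tan(+19.100°) = 0.4307, H₀ = 1.1255 rad.
Bracket: H₀ sin φ sin δ + cos φ cos δ sin H₀ = 1.1255×-0.77934×0.32722 + 0.62660×0.94495×0.90250 = -0.287020 + 0.534375 = 0.247355.
Q̄ = (S₀/π) × [bracket] = (977/π) × 0.247355 = 76.92 W/m².

Q̄ ≈ 76.9 W/m²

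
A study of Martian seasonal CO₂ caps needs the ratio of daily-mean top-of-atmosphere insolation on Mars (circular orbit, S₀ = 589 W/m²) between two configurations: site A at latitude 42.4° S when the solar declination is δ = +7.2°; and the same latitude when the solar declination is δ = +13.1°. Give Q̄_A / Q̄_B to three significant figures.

Q̄_A / Q̄_B ≈ 1.22

— Configuration A (φ=-42.4°):
cos H₀ = −tan(-42.4°) tan(+7.200°) = 0.1154, H₀ = 1.4552 rad.
Bracket: H₀ sin φ sin δ + cos φ cos δ sin H₀ = 1.4552×-0.67430×0.12533 + 0.73846×0.99211×0.99332 = -0.122979 + 0.727740 = 0.604761.
Q̄ = (S₀/π) × [bracket] = (589/π) × 0.604761 = 113.38 W/m².
— Configuration B (φ=-42.4°):
cos H₀ = −tan(-42.4°) tan(+13.100°) = 0.2125, H₀ = 1.3567 rad.
Bracket: H₀ sin φ sin δ + cos φ cos δ sin H₀ = 1.3567×-0.67430×0.22665 + 0.73846×0.97398×0.97716 = -0.207345 + 0.702818 = 0.495473.
Q̄ = (S₀/π) × [bracket] = (589/π) × 0.495473 = 92.894 W/m².
Ratio Q̄_A / Q̄_B = 113.38 / 92.894 = 1.221.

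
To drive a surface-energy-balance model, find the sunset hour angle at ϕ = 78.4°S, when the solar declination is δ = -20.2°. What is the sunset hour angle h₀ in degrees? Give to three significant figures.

Sunrise equation: cos h₀ = −tan ϕ · tan δ = -1.7924 ≤ −1, so the Sun never sets (polar day) and h₀ = π.

h₀ = 180°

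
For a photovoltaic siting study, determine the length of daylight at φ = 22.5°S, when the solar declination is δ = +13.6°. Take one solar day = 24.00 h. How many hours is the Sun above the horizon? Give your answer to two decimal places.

11.23 h

cos H₀ = −tan φ · tan δ = −tan(-22.5°) × tan(+13.600°) = 0.1002, so H₀ = 1.4704 rad = 84.25°.
Daylight = 2H₀/(2π) × 24.00 h = (1.4704/π) × 24.00 = 11.23 h.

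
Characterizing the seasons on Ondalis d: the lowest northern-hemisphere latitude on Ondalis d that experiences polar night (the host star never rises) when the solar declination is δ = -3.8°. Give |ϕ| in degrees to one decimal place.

Polar night requires cos h₀ = −tan ϕ tan δ ≥ 1, i.e. tan ϕ tan δ ≤ −1.
The boundary is |tan ϕ| · |tan δ| = 1, so |ϕ| = 90° − |δ| = 90° − 3.8° = 86.2° in the northern hemisphere.

|ϕ| = 86.2°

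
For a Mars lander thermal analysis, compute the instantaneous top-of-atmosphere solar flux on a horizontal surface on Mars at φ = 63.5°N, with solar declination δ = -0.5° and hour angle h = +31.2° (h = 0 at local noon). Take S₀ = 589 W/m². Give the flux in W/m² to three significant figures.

cos θ_z = sin φ sin δ + cos φ cos δ cos h = -0.007810 + 0.381647 = 0.373837.
Flux = S₀ · cos θ_z = 589 × 0.373837 = 220.2 W/m².

220 W/m²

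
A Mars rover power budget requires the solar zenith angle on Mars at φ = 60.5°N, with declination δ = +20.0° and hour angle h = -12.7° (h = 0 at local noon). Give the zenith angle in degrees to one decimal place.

θ_z = 41.5°

cos θ_z = sin φ sin δ + cos φ cos δ cos h = 0.297679 + 0.451406 = 0.749085.
θ_z = arccos(0.749085) = 41.5°.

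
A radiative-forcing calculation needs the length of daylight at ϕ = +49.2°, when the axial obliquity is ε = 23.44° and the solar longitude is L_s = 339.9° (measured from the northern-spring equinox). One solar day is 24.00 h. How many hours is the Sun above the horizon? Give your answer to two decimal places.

Solar declination: sin δ = sin ε · sin L_s = sin 23.44° × sin 339.9° = -0.13670, so δ = -7.857°.
cos h₀ = −tan ϕ · tan δ = −tan(+49.2°) × tan(-7.857°) = 0.1599, so h₀ = 1.4102 rad = 80.80°.
Daylight = 2h₀/(2π) × 24.00 h = (1.4102/π) × 24.00 = 10.77 h.

10.77 h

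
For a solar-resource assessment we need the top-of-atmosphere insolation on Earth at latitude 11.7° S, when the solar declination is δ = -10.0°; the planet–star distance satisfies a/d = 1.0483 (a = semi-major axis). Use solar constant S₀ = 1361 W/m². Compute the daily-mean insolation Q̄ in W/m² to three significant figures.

cos H₀ = −tan(-11.7°) tan(-10.000°) = -0.0365, H₀ = 1.6073 rad.
Bracket: H₀ sin φ sin δ + cos φ cos δ sin H₀ = 1.6073×-0.20279×-0.17365 + 0.97922×0.98481×0.99933 = 0.056600 + 0.963700 = 1.020300.
Inverse-square distance factor (a/d)² = 1.0483² = 1.098933.
Q̄ = (S₀/π) × 1.098933 × [bracket] = (1361/π) × 1.098933 × 1.020300 = 485.7 W/m².

Q̄ ≈ 486 W/m²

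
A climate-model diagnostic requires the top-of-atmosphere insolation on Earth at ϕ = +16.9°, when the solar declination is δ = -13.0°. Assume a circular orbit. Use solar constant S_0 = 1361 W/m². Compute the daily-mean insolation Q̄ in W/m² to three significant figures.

Q̄ ≈ 360 W/m²

cos h₀ = −tan(+16.9°) tan(-13.000°) = 0.0701, h₀ = 1.5006 rad.
Bracket: h₀ sin ϕ sin δ + cos ϕ cos δ sin h₀ = 1.5006×0.29070×-0.22495 + 0.95681×0.97437×0.99754 = -0.098129 + 0.929994 = 0.831865.
Q̄ = (S_0/π) × [bracket] = (1361/π) × 0.831865 = 360.4 W/m².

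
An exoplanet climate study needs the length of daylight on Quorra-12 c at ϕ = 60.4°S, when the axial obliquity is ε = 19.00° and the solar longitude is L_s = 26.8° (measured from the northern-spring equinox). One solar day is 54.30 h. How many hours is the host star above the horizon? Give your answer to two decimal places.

22.58 h

Solar declination: sin δ = sin ε · sin L_s = sin 19.00° × sin 26.8° = 0.14679, so δ = +8.441°.
cos h₀ = −tan ϕ · tan δ = −tan(-60.4°) × tan(+8.441°) = 0.2612, so h₀ = 1.3065 rad = 74.86°.
Daylight = 2h₀/(2π) × 54.30 h = (1.3065/π) × 54.30 = 22.58 h.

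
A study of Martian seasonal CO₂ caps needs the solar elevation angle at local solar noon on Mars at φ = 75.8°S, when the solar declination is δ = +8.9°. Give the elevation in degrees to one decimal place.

5.3°

At local noon the hour angle is zero, so the zenith angle equals |φ − δ| = |-75.8° − (+8.900°)| = 84.700°.
Elevation = 90° − 84.700° = 5.3°.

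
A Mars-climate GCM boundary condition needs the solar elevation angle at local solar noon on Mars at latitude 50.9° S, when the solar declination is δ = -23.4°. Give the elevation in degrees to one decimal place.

At local noon the hour angle is zero, so the zenith angle equals |ϕ − δ| = |-50.9° − (-23.400°)| = 27.500°.
Elevation = 90° − 27.500° = 62.5°.

62.5°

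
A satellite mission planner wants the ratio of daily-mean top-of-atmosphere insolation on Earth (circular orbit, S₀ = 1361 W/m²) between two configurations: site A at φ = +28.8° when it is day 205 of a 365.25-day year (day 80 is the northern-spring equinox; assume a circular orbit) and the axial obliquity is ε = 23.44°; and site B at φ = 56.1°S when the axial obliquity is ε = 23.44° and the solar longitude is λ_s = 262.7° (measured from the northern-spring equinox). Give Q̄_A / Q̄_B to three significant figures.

Q̄_A / Q̄_B ≈ 0.963

— Configuration A (φ=+28.8°):
Solar longitude: λ_s = 360° × (205 − 80)/365.25 = 123.203°.
sin δ = sin 23.44° × sin 123.203° = 0.33284, so δ = +19.441°.
cos H₀ = −tan(+28.8°) tan(+19.441°) = -0.1940, H₀ = 1.7661 rad.
Bracket: H₀ sin φ sin δ + cos φ cos δ sin H₀ = 1.7661×0.48175×0.33284 + 0.87631×0.94298×0.98099 = 0.283186 + 0.810634 = 1.093820.
Q̄ = (S₀/π) × [bracket] = (1361/π) × 1.093820 = 473.86 W/m².
— Configuration B (φ=-56.1°):
Solar declination: sin δ = sin ε · sin λ_s = sin 23.44° × sin 262.7° = -0.39456, so δ = -23.239°.
cos H₀ = −tan(-56.1°) tan(-23.239°) = -0.6390, H₀ = 2.2640 rad.
Bracket: H₀ sin φ sin δ + cos φ cos δ sin H₀ = 2.2640×-0.83001×-0.39456 + 0.55775×0.91887×0.76919 = 0.741435 + 0.394210 = 1.135645.
Q̄ = (S₀/π) × [bracket] = (1361/π) × 1.135645 = 491.98 W/m².
Ratio Q̄_A / Q̄_B = 473.86 / 491.98 = 0.9632.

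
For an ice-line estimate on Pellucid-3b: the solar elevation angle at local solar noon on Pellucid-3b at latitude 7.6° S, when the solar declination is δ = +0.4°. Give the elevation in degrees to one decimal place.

82.0°

At local noon the hour angle is zero, so the zenith angle equals |ϕ − δ| = |-7.6° − (+0.400°)| = 8.000°.
Elevation = 90° − 8.000° = 82.0°.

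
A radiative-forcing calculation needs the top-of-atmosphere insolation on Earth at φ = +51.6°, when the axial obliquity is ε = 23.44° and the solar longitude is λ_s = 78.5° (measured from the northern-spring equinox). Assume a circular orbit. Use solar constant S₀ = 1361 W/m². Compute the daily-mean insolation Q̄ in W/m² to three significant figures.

Q̄ ≈ 492 W/m²

Solar declination: sin δ = sin ε · sin λ_s = sin 23.44° × sin 78.5° = 0.38980, so δ = +22.942°.
cos H₀ = −tan(+51.6°) tan(+22.942°) = -0.5341, H₀ = 2.1342 rad.
Bracket: H₀ sin φ sin δ + cos φ cos δ sin H₀ = 2.1342×0.78369×0.38980 + 0.62115×0.92090×0.84545 = 0.651960 + 0.483612 = 1.135572.
Q̄ = (S₀/π) × [bracket] = (1361/π) × 1.135572 = 492.0 W/m².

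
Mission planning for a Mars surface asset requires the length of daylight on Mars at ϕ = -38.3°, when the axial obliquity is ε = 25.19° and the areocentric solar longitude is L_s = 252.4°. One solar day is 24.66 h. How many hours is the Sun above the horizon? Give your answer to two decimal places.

sin δ = sin 25.19° × sin 252.4° = -0.40570, so δ = -23.935°.
cos h₀ = −tan ϕ · tan δ = −tan(-38.3°) × tan(-23.935°) = -0.3505, so h₀ = 1.9290 rad = 110.52°.
Daylight = 2h₀/(2π) × 24.66 h = (1.9290/π) × 24.66 = 15.14 h.

15.14 h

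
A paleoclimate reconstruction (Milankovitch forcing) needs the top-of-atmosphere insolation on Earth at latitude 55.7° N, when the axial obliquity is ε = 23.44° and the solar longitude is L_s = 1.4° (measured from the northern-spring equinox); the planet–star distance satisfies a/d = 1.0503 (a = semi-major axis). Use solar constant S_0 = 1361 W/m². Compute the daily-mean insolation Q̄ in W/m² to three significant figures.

Q̄ ≈ 275 W/m²

Solar declination: sin δ = sin ε · sin L_s = sin 23.44° × sin 1.4° = 0.00972, so δ = +0.557°.
cos h₀ = −tan(+55.7°) tan(+0.557°) = -0.0142, h₀ = 1.5850 rad.
Bracket: h₀ sin ϕ sin δ + cos ϕ cos δ sin h₀ = 1.5850×0.82610×0.00972 + 0.56353×0.99995×0.99990 = 0.012727 + 0.563445 = 0.576172.
Inverse-square distance factor (a/d)² = 1.0503² = 1.103130.
Q̄ = (S_0/π) × 1.103130 × [bracket] = (1361/π) × 1.103130 × 0.576172 = 275.4 W/m².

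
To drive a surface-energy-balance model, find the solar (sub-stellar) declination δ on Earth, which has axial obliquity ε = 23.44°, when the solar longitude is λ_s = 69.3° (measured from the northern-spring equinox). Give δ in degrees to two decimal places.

sin δ = sin ε · sin λ_s = sin 23.44° × sin 69.3° = 0.372109.
δ = arcsin(0.372109) = +21.85°.

δ = +21.85°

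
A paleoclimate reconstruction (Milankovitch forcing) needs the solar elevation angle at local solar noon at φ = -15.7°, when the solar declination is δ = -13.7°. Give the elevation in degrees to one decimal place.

At local noon the hour angle is zero, so the zenith angle equals |φ − δ| = |-15.7° − (-13.700°)| = 2.000°.
Elevation = 90° − 2.000° = 88.0°.

88.0°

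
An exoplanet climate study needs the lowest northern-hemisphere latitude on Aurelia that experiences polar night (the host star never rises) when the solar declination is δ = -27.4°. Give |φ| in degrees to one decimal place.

Polar night requires cos H₀ = −tan φ tan δ ≥ 1, i.e. tan φ tan δ ≤ −1.
The boundary is |tan φ| · |tan δ| = 1, so |φ| = 90° − |δ| = 90° − 27.4° = 62.6° in the northern hemisphere.

|φ| = 62.6°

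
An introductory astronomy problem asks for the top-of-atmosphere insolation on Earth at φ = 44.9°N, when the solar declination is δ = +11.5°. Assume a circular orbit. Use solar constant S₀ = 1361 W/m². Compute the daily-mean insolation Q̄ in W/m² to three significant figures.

Q̄ ≈ 403 W/m²

cos H₀ = −tan(+44.9°) tan(+11.500°) = -0.2027, H₀ = 1.7750 rad.
Bracket: H₀ sin φ sin δ + cos φ cos δ sin H₀ = 1.7750×0.70587×0.19937 + 0.70834×0.97992×0.97923 = 0.249795 + 0.679700 = 0.929495.
Q̄ = (S₀/π) × [bracket] = (1361/π) × 0.929495 = 402.7 W/m².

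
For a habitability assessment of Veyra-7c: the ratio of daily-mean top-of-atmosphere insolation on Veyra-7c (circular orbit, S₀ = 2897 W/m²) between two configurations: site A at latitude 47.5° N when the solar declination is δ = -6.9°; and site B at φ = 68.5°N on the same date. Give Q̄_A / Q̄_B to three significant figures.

Q̄_A / Q̄_B ≈ 2.61

— Configuration A (φ=+47.5°):
cos H₀ = −tan(+47.5°) tan(-6.900°) = 0.1321, H₀ = 1.4383 rad.
Bracket: H₀ sin φ sin δ + cos φ cos δ sin H₀ = 1.4383×0.73728×-0.12014 + 0.67559×0.99276×0.99124 = -0.127400 + 0.664823 = 0.537423.
Q̄ = (S₀/π) × [bracket] = (2897/π) × 0.537423 = 495.58 W/m².
— Configuration B (φ=+68.5°):
cos H₀ = −tan(+68.5°) tan(-6.900°) = 0.3072, H₀ = 1.2585 rad.
Bracket: H₀ sin φ sin δ + cos φ cos δ sin H₀ = 1.2585×0.93042×-0.12014 + 0.36650×0.99276×0.95164 = -0.140676 + 0.346251 = 0.205575.
Q̄ = (S₀/π) × [bracket] = (2897/π) × 0.205575 = 189.57 W/m².
Ratio Q̄_A / Q̄_B = 495.58 / 189.57 = 2.614.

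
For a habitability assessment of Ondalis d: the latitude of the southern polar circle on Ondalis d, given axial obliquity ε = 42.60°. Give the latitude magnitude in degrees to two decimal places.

47.40°

The polar circle is the lowest latitude that experiences at least one full rotation of continuous darkness at the northern-summer solstice; it lies at |φ| = 90° − ε = 90° − 42.60° = 47.40°.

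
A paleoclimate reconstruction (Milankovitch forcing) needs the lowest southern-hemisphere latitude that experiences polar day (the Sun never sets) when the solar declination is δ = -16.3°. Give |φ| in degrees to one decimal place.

Polar day requires cos H₀ = −tan φ tan δ ≤ −1, i.e. tan φ tan δ ≥ 1.
The boundary is |tan φ| · |tan δ| = 1, so |φ| = 90° − |δ| = 90° − 16.3° = 73.7° in the southern hemisphere.

|φ| = 73.7°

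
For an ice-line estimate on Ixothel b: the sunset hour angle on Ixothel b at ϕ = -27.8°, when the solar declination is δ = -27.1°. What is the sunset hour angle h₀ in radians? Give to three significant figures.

cos h₀ = −tan ϕ · tan δ = −tan(-27.8°) × tan(-27.100°) = -0.2698, so h₀ = 1.8440 rad = 105.65°.

h₀ = 1.84 rad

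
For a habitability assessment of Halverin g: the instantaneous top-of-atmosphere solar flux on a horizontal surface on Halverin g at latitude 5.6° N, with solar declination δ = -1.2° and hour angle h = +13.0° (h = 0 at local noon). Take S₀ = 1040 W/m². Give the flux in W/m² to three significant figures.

1.01e+03 W/m²

cos θ_z = sin φ sin δ + cos φ cos δ cos h = -0.002044 + 0.969507 = 0.967463.
Flux = S₀ · cos θ_z = 1040 × 0.967463 = 1006 W/m².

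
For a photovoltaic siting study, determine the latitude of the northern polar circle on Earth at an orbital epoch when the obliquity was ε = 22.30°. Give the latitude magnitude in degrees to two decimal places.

67.70°

The polar circle is the lowest latitude that experiences at least one full rotation of continuous daylight at the northern-summer solstice; it lies at |ϕ| = 90° − ε = 90° − 22.30° = 67.70°.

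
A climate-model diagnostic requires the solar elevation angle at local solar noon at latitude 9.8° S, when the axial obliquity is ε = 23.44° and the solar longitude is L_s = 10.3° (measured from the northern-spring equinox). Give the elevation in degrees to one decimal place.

Solar declination: sin δ = sin ε · sin L_s = sin 23.44° × sin 10.3° = 0.07113, so δ = +4.079°.
At local noon the hour angle is zero, so the zenith angle equals |ϕ − δ| = |-9.8° − (+4.079°)| = 13.879°.
Elevation = 90° − 13.879° = 76.1°.

76.1°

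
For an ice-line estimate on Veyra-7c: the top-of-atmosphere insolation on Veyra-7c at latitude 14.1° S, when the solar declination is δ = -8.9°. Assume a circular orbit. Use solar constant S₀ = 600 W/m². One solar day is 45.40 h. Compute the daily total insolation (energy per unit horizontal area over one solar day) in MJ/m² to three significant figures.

cos H₀ = −tan(-14.1°) tan(-8.900°) = -0.0393, H₀ = 1.6101 rad.
Bracket: H₀ sin φ sin δ + cos φ cos δ sin H₀ = 1.6101×-0.24362×-0.15471 + 0.96987×0.98796×0.99923 = 0.060685 + 0.957455 = 1.018140.
Q̄ = (S₀/π) × [bracket] = (600/π) × 1.018140 = 194.45 W/m².
Daily total = Q̄ × 45.40 h × 3600 s/h = 194.45 × 45.40 × 3600 / 10⁶ = 31.78 MJ/m².

31.8 MJ/m²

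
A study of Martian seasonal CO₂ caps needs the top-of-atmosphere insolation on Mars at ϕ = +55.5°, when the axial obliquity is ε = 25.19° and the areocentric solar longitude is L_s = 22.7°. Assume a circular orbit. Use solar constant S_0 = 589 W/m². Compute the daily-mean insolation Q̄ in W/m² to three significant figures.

Q̄ ≈ 148 W/m²

sin δ = sin 25.19° × sin 22.7° = 0.16425, so δ = +9.454°.
cos h₀ = −tan(+55.5°) tan(+9.454°) = -0.2423, h₀ = 1.8155 rad.
Bracket: h₀ sin ϕ sin δ + cos ϕ cos δ sin h₀ = 1.8155×0.82413×0.16425 + 0.56641×0.98642×0.97021 = 0.245752 + 0.542074 = 0.787826.
Q̄ = (S_0/π) × [bracket] = (589/π) × 0.787826 = 147.7 W/m².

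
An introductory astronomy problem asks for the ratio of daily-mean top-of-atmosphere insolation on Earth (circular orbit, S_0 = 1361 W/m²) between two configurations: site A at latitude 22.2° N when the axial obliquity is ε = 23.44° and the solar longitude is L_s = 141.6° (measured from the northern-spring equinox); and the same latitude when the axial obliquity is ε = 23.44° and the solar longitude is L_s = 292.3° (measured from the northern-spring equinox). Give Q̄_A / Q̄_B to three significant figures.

Q̄_A / Q̄_B ≈ 1.60

— Configuration A (ϕ=+22.2°):
Solar declination: sin δ = sin ε · sin L_s = sin 23.44° × sin 141.6° = 0.24709, so δ = +14.305°.
cos h₀ = −tan(+22.2°) tan(+14.305°) = -0.1041, h₀ = 1.6750 rad.
Bracket: h₀ sin ϕ sin δ + cos ϕ cos δ sin h₀ = 1.6750×0.37784×0.24709 + 0.92587×0.96899×0.99457 = 0.156379 + 0.892287 = 1.048666.
Q̄ = (S_0/π) × [bracket] = (1361/π) × 1.048666 = 454.30 W/m².
— Configuration B (ϕ=+22.2°):
Solar declination: sin δ = sin ε · sin L_s = sin 23.44° × sin 292.3° = -0.36804, so δ = -21.595°.
cos h₀ = −tan(+22.2°) tan(-21.595°) = 0.1615, h₀ = 1.4086 rad.
Bracket: h₀ sin ϕ sin δ + cos ϕ cos δ sin h₀ = 1.4086×0.37784×-0.36804 + 0.92587×0.92981×0.98687 = -0.195880 + 0.849580 = 0.653700.
Q̄ = (S_0/π) × [bracket] = (1361/π) × 0.653700 = 283.20 W/m².
Ratio Q̄_A / Q̄_B = 454.30 / 283.20 = 1.604.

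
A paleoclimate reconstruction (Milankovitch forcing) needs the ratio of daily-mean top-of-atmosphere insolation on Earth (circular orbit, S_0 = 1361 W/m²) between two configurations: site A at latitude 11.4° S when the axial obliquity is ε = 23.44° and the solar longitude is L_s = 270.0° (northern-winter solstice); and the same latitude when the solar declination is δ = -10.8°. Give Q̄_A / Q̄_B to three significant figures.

— Configuration A (ϕ=-11.4°):
Solar declination: sin δ = sin ε · sin L_s = sin 23.44° × sin 270.0° = -0.39779, so δ = -23.440°.
cos h₀ = −tan(-11.4°) tan(-23.440°) = -0.0874, h₀ = 1.6583 rad.
Bracket: h₀ sin ϕ sin δ + cos ϕ cos δ sin h₀ = 1.6583×-0.19766×-0.39779 + 0.98027×0.91748×0.99617 = 0.130387 + 0.895934 = 1.026321.
Q̄ = (S_0/π) × [bracket] = (1361/π) × 1.026321 = 444.62 W/m².
— Configuration B (ϕ=-11.4°):
cos h₀ = −tan(-11.4°) tan(-10.800°) = -0.0385, h₀ = 1.6093 rad.
Bracket: h₀ sin ϕ sin δ + cos ϕ cos δ sin h₀ = 1.6093×-0.19766×-0.18738 + 0.98027×0.98229×0.99926 = 0.059604 + 0.962197 = 1.021801.
Q̄ = (S_0/π) × [bracket] = (1361/π) × 1.021801 = 442.66 W/m².
Ratio Q̄_A / Q̄_B = 444.62 / 442.66 = 1.004.

Q̄_A / Q̄_B ≈ 1.00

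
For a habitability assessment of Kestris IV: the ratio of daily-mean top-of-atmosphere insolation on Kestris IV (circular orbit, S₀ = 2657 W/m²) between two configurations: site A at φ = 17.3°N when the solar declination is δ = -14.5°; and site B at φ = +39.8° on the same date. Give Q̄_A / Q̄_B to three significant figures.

Q̄_A / Q̄_B ≈ 1.59

— Configuration A (φ=+17.3°):
cos H₀ = −tan(+17.3°) tan(-14.500°) = 0.0806, H₀ = 1.4902 rad.
Bracket: H₀ sin φ sin δ + cos φ cos δ sin H₀ = 1.4902×0.29737×-0.25038 + 0.95476×0.96815×0.99675 = -0.110954 + 0.921347 = 0.810393.
Q̄ = (S₀/π) × [bracket] = (2657/π) × 0.810393 = 685.39 W/m².
— Configuration B (φ=+39.8°):
cos H₀ = −tan(+39.8°) tan(-14.500°) = 0.2155, H₀ = 1.3536 rad.
Bracket: H₀ sin φ sin δ + cos φ cos δ sin H₀ = 1.3536×0.64011×-0.25038 + 0.76828×0.96815×0.97651 = -0.216942 + 0.726338 = 0.509396.
Q̄ = (S₀/π) × [bracket] = (2657/π) × 0.509396 = 430.82 W/m².
Ratio Q̄_A / Q̄_B = 685.39 / 430.82 = 1.591.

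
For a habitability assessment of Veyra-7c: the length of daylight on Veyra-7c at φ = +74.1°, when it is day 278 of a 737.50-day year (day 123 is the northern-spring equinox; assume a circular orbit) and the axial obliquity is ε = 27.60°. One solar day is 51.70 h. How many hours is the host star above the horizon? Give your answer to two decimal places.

Solar longitude: λ_s = 360° × (278 − 123)/737.50 = 75.661°.
sin δ = sin 27.60° × sin 75.661° = 0.44886, so δ = +26.671°.
Sunrise equation: cos H₀ = −tan φ · tan δ = -1.7634 ≤ −1, so the host star never sets (polar day) and H₀ = π.
Daylight = 2H₀/(2π) × 51.70 h = (3.1416/π) × 51.70 = 51.70 h.

51.70 h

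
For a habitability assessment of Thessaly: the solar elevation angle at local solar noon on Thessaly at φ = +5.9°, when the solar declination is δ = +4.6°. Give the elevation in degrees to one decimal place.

At local noon the hour angle is zero, so the zenith angle equals |φ − δ| = |+5.9° − (+4.600°)| = 1.300°.
Elevation = 90° − 1.300° = 88.7°.

88.7°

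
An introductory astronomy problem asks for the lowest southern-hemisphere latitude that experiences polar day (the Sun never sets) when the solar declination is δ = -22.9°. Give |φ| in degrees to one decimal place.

|φ| = 67.1°

Polar day requires cos H₀ = −tan φ tan δ ≤ −1, i.e. tan φ tan δ ≥ 1.
The boundary is |tan φ| · |tan δ| = 1, so |φ| = 90° − |δ| = 90° − 22.9° = 67.1° in the southern hemisphere.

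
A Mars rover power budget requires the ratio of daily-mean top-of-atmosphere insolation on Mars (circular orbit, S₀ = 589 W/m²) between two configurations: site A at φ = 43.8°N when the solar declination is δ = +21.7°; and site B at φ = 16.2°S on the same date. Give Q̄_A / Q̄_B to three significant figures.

— Configuration A (φ=+43.8°):
cos H₀ = −tan(+43.8°) tan(+21.700°) = -0.3816, H₀ = 1.9623 rad.
Bracket: H₀ sin φ sin δ + cos φ cos δ sin H₀ = 1.9623×0.69214×0.36975 + 0.72176×0.92913×0.92432 = 0.502189 + 0.619857 = 1.122046.
Q̄ = (S₀/π) × [bracket] = (589/π) × 1.122046 = 210.37 W/m².
— Configuration B (φ=-16.2°):
cos H₀ = −tan(-16.2°) tan(+21.700°) = 0.1156, H₀ = 1.4549 rad.
Bracket: H₀ sin φ sin δ + cos φ cos δ sin H₀ = 1.4549×-0.27899×0.36975 + 0.96029×0.92913×0.99329 = -0.150082 + 0.886247 = 0.736165.
Q̄ = (S₀/π) × [bracket] = (589/π) × 0.736165 = 138.02 W/m².
Ratio Q̄_A / Q̄_B = 210.37 / 138.02 = 1.524.

Q̄_A / Q̄_B ≈ 1.52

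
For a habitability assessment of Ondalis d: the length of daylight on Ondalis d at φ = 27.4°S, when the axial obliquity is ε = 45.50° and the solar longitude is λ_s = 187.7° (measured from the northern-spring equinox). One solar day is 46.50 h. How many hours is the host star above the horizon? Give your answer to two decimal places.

23.99 h

Solar declination: sin δ = sin ε · sin λ_s = sin 45.50° × sin 187.7° = -0.09557, so δ = -5.484°.
cos H₀ = −tan φ · tan δ = −tan(-27.4°) × tan(-5.484°) = -0.0498, so H₀ = 1.6206 rad = 92.85°.
Daylight = 2H₀/(2π) × 46.50 h = (1.6206/π) × 46.50 = 23.99 h.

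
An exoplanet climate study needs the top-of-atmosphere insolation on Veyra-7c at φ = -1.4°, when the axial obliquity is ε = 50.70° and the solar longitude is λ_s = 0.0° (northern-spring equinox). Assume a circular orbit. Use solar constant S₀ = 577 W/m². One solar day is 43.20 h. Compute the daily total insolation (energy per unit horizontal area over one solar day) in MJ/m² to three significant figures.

28.6 MJ/m²

Solar declination: sin δ = sin ε · sin λ_s = sin 50.70° × sin 0.0° = 0.00000, so δ = +0.000°.
cos H₀ = −tan(-1.4°) tan(+0.000°) = 0.0000, H₀ = 1.5708 rad.
Bracket: H₀ sin φ sin δ + cos φ cos δ sin H₀ = 1.5708×-0.02443×0.00000 + 0.99970×1.00000×1.00000 = -0.000000 + 0.999700 = 0.999700.
Q̄ = (S₀/π) × [bracket] = (577/π) × 0.999700 = 183.61 W/m².
Daily total = Q̄ × 43.20 h × 3600 s/h = 183.61 × 43.20 × 3600 / 10⁶ = 28.56 MJ/m².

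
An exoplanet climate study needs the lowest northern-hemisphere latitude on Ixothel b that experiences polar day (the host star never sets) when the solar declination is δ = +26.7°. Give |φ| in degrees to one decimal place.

Polar day requires cos H₀ = −tan φ tan δ ≤ −1, i.e. tan φ tan δ ≥ 1.
The boundary is |tan φ| · |tan δ| = 1, so |φ| = 90° − |δ| = 90° − 26.7° = 63.3° in the northern hemisphere.

|φ| = 63.3°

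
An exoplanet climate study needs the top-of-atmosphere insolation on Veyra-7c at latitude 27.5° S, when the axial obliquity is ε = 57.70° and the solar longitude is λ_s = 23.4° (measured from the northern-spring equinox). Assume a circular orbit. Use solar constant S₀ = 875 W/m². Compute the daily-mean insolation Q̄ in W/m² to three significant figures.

Solar declination: sin δ = sin ε · sin λ_s = sin 57.70° × sin 23.4° = 0.33569, so δ = +19.615°.
cos H₀ = −tan(-27.5°) tan(+19.615°) = 0.1855, H₀ = 1.3842 rad.
Bracket: H₀ sin φ sin δ + cos φ cos δ sin H₀ = 1.3842×-0.46175×0.33569 + 0.88701×0.94197×0.98264 = -0.214558 + 0.821032 = 0.606474.
Q̄ = (S₀/π) × [bracket] = (875/π) × 0.606474 = 168.9 W/m².

Q̄ ≈ 169 W/m²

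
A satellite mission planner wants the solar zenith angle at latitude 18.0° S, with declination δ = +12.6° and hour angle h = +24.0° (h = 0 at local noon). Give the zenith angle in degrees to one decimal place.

cos θ_z = sin φ sin δ + cos φ cos δ cos h = -0.067410 + 0.847909 = 0.780499.
θ_z = arccos(0.780499) = 38.7°.

θ_z = 38.7°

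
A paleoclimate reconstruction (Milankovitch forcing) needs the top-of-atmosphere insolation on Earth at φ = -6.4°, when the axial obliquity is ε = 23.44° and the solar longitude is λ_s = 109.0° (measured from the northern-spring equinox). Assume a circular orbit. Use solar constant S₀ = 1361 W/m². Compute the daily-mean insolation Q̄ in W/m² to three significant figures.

Q̄ ≈ 371 W/m²

Solar declination: sin δ = sin ε · sin λ_s = sin 23.44° × sin 109.0° = 0.37612, so δ = +22.093°.
cos H₀ = −tan(-6.4°) tan(+22.093°) = 0.0455, H₀ = 1.5252 rad.
Bracket: H₀ sin φ sin δ + cos φ cos δ sin H₀ = 1.5252×-0.11147×0.37612 + 0.99377×0.92657×0.99896 = -0.063946 + 0.919840 = 0.855894.
Q̄ = (S₀/π) × [bracket] = (1361/π) × 0.855894 = 370.8 W/m².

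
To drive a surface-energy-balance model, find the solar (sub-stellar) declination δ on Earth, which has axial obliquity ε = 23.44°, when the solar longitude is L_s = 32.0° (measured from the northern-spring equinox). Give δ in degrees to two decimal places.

δ = +12.17°

sin δ = sin ε · sin L_s = sin 23.44° × sin 32.0° = 0.210796.
δ = arcsin(0.210796) = +12.17°.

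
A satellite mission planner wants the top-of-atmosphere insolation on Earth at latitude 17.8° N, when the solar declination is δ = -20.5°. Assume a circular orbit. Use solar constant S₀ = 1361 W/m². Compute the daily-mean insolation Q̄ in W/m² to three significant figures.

cos H₀ = −tan(+17.8°) tan(-20.500°) = 0.1200, H₀ = 1.4505 rad.
Bracket: H₀ sin φ sin δ + cos φ cos δ sin H₀ = 1.4505×0.30570×-0.35021 + 0.95213×0.93667×0.99277 = -0.155289 + 0.885384 = 0.730095.
Q̄ = (S₀/π) × [bracket] = (1361/π) × 0.730095 = 316.3 W/m².

Q̄ ≈ 316 W/m²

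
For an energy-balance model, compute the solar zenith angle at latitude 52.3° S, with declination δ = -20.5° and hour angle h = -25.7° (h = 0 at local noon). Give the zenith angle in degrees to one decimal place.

cos θ_z = sin φ sin δ + cos φ cos δ cos h = 0.277092 + 0.516137 = 0.793229.
θ_z = arccos(0.793229) = 37.5°.

θ_z = 37.5°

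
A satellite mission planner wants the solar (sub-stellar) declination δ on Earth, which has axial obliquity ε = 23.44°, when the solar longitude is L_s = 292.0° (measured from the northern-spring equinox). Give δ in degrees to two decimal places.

δ = -21.64°

sin δ = sin ε · sin L_s = sin 23.44° × sin 292.0° = -0.368823.
δ = arcsin(-0.368823) = -21.64°.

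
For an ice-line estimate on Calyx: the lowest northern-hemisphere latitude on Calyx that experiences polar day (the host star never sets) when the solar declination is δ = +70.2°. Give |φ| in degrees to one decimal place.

Polar day requires cos H₀ = −tan φ tan δ ≤ −1, i.e. tan φ tan δ ≥ 1.
The boundary is |tan φ| · |tan δ| = 1, so |φ| = 90° − |δ| = 90° − 70.2° = 19.8° in the northern hemisphere.

|φ| = 19.8°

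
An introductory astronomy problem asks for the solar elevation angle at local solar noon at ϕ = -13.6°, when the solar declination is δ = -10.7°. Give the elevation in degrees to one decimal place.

87.1°

At local noon the hour angle is zero, so the zenith angle equals |ϕ − δ| = |-13.6° − (-10.700°)| = 2.900°.
Elevation = 90° − 2.900° = 87.1°.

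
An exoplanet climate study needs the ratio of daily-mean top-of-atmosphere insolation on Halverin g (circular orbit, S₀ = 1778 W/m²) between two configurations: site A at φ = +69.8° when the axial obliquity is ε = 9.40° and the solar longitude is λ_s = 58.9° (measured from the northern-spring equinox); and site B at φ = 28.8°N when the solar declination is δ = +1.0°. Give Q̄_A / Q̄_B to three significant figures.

Q̄_A / Q̄_B ≈ 0.645

— Configuration A (φ=+69.8°):
Solar declination: sin δ = sin ε · sin λ_s = sin 9.40° × sin 58.9° = 0.13985, so δ = +8.039°.
cos H₀ = −tan(+69.8°) tan(+8.039°) = -0.3839, H₀ = 1.9648 rad.
Bracket: H₀ sin φ sin δ + cos φ cos δ sin H₀ = 1.9648×0.93849×0.13985 + 0.34530×0.99017×0.92338 = 0.257876 + 0.315709 = 0.573585.
Q̄ = (S₀/π) × [bracket] = (1778/π) × 0.573585 = 324.62 W/m².
— Configuration B (φ=+28.8°):
cos H₀ = −tan(+28.8°) tan(+1.000°) = -0.0096, H₀ = 1.5804 rad.
Bracket: H₀ sin φ sin δ + cos φ cos δ sin H₀ = 1.5804×0.48175×0.01745 + 0.87631×0.99985×0.99995 = 0.013286 + 0.876135 = 0.889421.
Q̄ = (S₀/π) × [bracket] = (1778/π) × 0.889421 = 503.37 W/m².
Ratio Q̄_A / Q̄_B = 324.62 / 503.37 = 0.6449.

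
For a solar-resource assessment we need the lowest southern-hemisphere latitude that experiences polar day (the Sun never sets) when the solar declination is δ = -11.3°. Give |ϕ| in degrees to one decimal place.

|ϕ| = 78.7°

Polar day requires cos h₀ = −tan ϕ tan δ ≤ −1, i.e. tan ϕ tan δ ≥ 1.
The boundary is |tan ϕ| · |tan δ| = 1, so |ϕ| = 90° − |δ| = 90° − 11.3° = 78.7° in the southern hemisphere.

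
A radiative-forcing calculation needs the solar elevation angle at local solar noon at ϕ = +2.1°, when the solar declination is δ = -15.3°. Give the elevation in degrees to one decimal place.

72.6°

At local noon the hour angle is zero, so the zenith angle equals |ϕ − δ| = |+2.1° − (-15.300°)| = 17.400°.
Elevation = 90° − 17.400° = 72.6°.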